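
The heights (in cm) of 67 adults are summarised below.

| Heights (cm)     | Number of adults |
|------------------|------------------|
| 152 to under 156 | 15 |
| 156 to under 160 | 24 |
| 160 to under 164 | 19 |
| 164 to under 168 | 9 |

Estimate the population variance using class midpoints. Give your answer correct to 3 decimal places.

14.991

Midpoints: 154, 158, 162, 166
n = 67, Σfm = 10674, mean = 159.3134
Σfm² = 1701516
Σf(m − x̄)² = Σfm² − (Σfm)²/n = 1701516 − 10674²/67 = 1004.4179
Population variance = 1004.4179 / 67 = 14.9913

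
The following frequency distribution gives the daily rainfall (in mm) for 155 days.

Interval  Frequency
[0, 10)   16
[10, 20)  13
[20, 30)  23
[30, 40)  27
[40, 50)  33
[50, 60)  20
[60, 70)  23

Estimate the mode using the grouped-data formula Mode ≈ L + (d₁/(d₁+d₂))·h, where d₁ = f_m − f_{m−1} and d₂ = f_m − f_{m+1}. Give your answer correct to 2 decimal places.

Modal class: [40, 50) (highest frequency 33).
d₁ = 33 − 27 = 6, d₂ = 33 − 20 = 13
Mode ≈ 40 + (6/(6+13)) × 10 = 40 + 3.1579 = 43.1579

43.16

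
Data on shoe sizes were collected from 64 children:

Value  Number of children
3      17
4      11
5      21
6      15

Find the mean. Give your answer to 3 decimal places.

Values: 3, 4, 5, 6
Σfx = 17×3 + 11×4 + 21×5 + 15×6 = 290
n = Σf = 64
Mean = 290 / 64 = 4.5312

4.531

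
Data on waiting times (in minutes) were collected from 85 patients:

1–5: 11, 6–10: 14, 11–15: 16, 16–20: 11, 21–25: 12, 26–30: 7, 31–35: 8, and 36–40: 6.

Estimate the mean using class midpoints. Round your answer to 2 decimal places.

Midpoints: 3, 8, 13, 18, 23, 28, 33, 38
Σfm = 11×3 + 14×8 + 16×13 + 11×18 + 12×23 + 7×28 + 8×33 + 6×38 = 1515
n = Σf = 85
Mean = 1515 / 85 = 17.8235

17.82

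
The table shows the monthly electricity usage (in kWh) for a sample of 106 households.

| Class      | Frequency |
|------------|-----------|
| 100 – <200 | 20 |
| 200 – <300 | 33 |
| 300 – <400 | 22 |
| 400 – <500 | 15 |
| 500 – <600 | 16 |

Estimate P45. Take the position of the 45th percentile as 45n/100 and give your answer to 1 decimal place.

Cumulative frequencies: 20, 53, 75, 90, 106
n = 106; position = 45n/100 = 47.7.
This falls in the class 200 – <300: L = 200, F = 20, f = 33, h = 100.
45th percentile ≈ 200 + ((47.7 − 20) / 33) × 100 = 283.9394

283.9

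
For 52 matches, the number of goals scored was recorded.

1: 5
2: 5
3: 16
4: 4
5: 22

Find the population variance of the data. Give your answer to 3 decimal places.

Values: 1, 2, 3, 4, 5
n = 52, Σfx = 189, mean = 3.6346
Σfx² = 783
Σf(x − x̄)² = Σfx² − (Σfx)²/n = 783 − 189²/52 = 96.0577
Population variance = 96.0577 / 52 = 1.8473

1.847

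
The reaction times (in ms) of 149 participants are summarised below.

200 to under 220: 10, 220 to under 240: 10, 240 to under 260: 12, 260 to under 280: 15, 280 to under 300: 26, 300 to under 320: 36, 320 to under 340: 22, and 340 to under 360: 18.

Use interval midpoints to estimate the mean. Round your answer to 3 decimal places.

Midpoints: 210, 230, 250, 270, 290, 310, 330, 350
Σfm = 10×210 + 10×230 + 12×250 + 15×270 + 26×290 + 36×310 + 22×330 + 18×350 = 43710
n = Σf = 149
Mean = 43710 / 149 = 293.3557

293.356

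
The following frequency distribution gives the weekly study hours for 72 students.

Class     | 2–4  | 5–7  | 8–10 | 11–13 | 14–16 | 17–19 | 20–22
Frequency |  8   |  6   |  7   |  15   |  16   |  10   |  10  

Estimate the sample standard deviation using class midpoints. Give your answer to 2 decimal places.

5.53

Midpoints: 3, 6, 9, 12, 15, 18, 21
n = 72, Σfm = 933, mean = 12.9583
Σfm² = 14265
Σf(m − x̄)² = Σfm² − (Σfm)²/n = 14265 − 933²/72 = 2174.8750
Sample variance = 2174.8750 / 71 = 30.6320
Standard deviation = √30.6320 = 5.5346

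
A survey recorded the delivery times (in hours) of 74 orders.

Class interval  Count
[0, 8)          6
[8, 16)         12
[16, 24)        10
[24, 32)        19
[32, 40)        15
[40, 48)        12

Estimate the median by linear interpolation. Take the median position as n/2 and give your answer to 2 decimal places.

27.79

Cumulative frequencies: 6, 18, 28, 47, 62, 74
n = 74; position = n/2 = 37.
This falls in the class [24, 32): L = 24, F = 28, f = 19, h = 8.
Median ≈ 24 + ((37 − 28) / 19) × 8 = 27.7895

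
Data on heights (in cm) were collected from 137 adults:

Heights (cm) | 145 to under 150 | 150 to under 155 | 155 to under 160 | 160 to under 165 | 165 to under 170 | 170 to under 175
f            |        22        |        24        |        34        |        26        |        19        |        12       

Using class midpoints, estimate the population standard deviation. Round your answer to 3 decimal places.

7.576

Midpoints: 147.5, 152.5, 157.5, 162.5, 167.5, 172.5
n = 137, Σfm = 21737.5, mean = 158.6679
Σfm² = 3456906.25
Σf(m − x̄)² = Σfm² − (Σfm)²/n = 3456906.25 − 21737.5²/137 = 7863.1387
Population variance = 7863.1387 / 137 = 57.3952
Standard deviation = √57.3952 = 7.5760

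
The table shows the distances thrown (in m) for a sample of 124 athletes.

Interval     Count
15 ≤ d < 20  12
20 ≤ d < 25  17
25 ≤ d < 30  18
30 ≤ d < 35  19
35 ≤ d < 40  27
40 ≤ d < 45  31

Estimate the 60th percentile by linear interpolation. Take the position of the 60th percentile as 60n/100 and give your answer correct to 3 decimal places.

Cumulative frequencies: 12, 29, 47, 66, 93, 124
n = 124; position = 60n/100 = 74.4.
This falls in the class 35 ≤ d < 40: L = 35, F = 66, f = 27, h = 5.
60th percentile ≈ 35 + ((74.4 − 66) / 27) × 5 = 36.5556

36.556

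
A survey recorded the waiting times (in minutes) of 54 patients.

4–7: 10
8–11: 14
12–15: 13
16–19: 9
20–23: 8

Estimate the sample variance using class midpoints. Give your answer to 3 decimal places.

28.226

Midpoints: 5.5, 9.5, 13.5, 17.5, 21.5
n = 54, Σfm = 693, mean = 12.8333
Σfm² = 10389.5
Σf(m − x̄)² = Σfm² − (Σfm)²/n = 10389.5 − 693²/54 = 1496.0000
Sample variance = 1496.0000 / 53 = 28.2264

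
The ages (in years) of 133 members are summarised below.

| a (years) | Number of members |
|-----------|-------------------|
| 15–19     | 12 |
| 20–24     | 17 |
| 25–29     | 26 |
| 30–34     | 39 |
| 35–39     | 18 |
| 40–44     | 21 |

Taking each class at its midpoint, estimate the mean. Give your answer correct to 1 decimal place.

Midpoints: 17, 22, 27, 32, 37, 42
Σfm = 12×17 + 17×22 + 26×27 + 39×32 + 18×37 + 21×42 = 4076
n = Σf = 133
Mean = 4076 / 133 = 30.6466

30.6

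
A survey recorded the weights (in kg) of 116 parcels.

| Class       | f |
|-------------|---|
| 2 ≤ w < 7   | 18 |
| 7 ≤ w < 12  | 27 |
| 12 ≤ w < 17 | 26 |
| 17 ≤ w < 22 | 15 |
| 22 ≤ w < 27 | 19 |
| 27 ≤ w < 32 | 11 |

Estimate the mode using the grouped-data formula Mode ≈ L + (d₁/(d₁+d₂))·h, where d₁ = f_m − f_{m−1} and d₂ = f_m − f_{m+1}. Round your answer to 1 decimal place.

11.5

Modal class: 7 ≤ w < 12 (highest frequency 27).
d₁ = 27 − 18 = 9, d₂ = 27 − 26 = 1
Mode ≈ 7 + (9/(9+1)) × 5 = 7 + 4.5000 = 11.5000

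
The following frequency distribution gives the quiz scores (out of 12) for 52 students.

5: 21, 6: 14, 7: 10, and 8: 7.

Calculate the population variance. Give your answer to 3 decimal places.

1.131

Values: 5, 6, 7, 8
n = 52, Σfx = 315, mean = 6.0577
Σfx² = 1967
Σf(x − x̄)² = Σfx² − (Σfx)²/n = 1967 − 315²/52 = 58.8269
Population variance = 58.8269 / 52 = 1.1313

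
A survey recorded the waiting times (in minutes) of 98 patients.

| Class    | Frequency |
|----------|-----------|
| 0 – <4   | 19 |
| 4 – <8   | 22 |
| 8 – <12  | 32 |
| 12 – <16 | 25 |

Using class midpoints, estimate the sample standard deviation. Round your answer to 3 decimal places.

Midpoints: 2, 6, 10, 14
n = 98, Σfm = 840, mean = 8.5714
Σfm² = 8968
Σf(m − x̄)² = Σfm² − (Σfm)²/n = 8968 − 840²/98 = 1768.0000
Sample variance = 1768.0000 / 97 = 18.2268
Standard deviation = √18.2268 = 4.2693

4.269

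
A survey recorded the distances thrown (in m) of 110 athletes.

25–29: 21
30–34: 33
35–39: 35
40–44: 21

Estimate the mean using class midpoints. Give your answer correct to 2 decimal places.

Midpoints: 27, 32, 37, 42
Σfm = 21×27 + 33×32 + 35×37 + 21×42 = 3800
n = Σf = 110
Mean = 3800 / 110 = 34.5455

34.55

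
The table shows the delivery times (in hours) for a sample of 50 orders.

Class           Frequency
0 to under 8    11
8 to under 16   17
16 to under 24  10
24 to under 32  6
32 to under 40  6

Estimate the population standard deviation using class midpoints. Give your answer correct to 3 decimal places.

Midpoints: 4, 12, 20, 28, 36
n = 50, Σfm = 832, mean = 16.6400
Σfm² = 19104
Σf(m − x̄)² = Σfm² − (Σfm)²/n = 19104 − 832²/50 = 5259.5200
Population variance = 5259.5200 / 50 = 105.1904
Standard deviation = √105.1904 = 10.2562

10.256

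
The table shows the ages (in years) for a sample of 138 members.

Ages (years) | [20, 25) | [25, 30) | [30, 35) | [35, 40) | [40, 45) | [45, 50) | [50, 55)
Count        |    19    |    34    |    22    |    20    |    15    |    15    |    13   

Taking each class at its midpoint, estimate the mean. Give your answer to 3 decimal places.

Midpoints: 22.5, 27.5, 32.5, 37.5, 42.5, 47.5, 52.5
Σfm = 19×22.5 + 34×27.5 + 22×32.5 + 20×37.5 + 15×42.5 + 15×47.5 + 13×52.5 = 4860
n = Σf = 138
Mean = 4860 / 138 = 35.2174

35.217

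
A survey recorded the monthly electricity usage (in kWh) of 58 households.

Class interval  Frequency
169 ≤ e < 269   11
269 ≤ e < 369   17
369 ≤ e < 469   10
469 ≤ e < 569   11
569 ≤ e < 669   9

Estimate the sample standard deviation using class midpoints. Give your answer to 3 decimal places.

136.546

Midpoints: 219, 319, 419, 519, 619
n = 58, Σfm = 23302, mean = 401.7586
Σfm² = 10424538
Σf(m − x̄)² = Σfm² − (Σfm)²/n = 10424538 − 23302²/58 = 1062758.6207
Sample variance = 1062758.6207 / 57 = 18644.8881
Standard deviation = √18644.8881 = 136.5463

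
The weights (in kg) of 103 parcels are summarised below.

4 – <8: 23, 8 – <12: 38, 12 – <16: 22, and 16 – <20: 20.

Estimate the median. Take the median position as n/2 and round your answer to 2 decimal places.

11.00

Cumulative frequencies: 23, 61, 83, 103
n = 103; position = n/2 = 51.5.
This falls in the class 8 – <12: L = 8, F = 23, f = 38, h = 4.
Median ≈ 8 + ((51.5 − 23) / 38) × 4 = 11.0000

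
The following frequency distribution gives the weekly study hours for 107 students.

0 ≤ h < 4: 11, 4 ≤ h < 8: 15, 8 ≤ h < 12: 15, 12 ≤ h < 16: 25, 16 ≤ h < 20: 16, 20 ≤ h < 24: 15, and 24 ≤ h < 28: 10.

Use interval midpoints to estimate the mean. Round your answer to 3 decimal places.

Midpoints: 2, 6, 10, 14, 18, 22, 26
Σfm = 11×2 + 15×6 + 15×10 + 25×14 + 16×18 + 15×22 + 10×26 = 1490
n = Σf = 107
Mean = 1490 / 107 = 13.9252

13.925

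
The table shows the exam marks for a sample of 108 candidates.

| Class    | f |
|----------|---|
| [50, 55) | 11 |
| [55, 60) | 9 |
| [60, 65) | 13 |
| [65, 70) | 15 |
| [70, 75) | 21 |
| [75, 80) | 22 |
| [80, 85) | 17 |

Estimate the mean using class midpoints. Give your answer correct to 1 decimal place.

Midpoints: 52.5, 57.5, 62.5, 67.5, 72.5, 77.5, 82.5
Σfm = 11×52.5 + 9×57.5 + 13×62.5 + 15×67.5 + 21×72.5 + 22×77.5 + 17×82.5 = 7550
n = Σf = 108
Mean = 7550 / 108 = 69.9074

69.9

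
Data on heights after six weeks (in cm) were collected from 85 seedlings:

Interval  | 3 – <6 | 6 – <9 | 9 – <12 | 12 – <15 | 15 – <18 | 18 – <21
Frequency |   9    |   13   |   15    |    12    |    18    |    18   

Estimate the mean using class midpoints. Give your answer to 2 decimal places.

13.01

Midpoints: 4.5, 7.5, 10.5, 13.5, 16.5, 19.5
Σfm = 9×4.5 + 13×7.5 + 15×10.5 + 12×13.5 + 18×16.5 + 18×19.5 = 1105.5
n = Σf = 85
Mean = 1105.5 / 85 = 13.0059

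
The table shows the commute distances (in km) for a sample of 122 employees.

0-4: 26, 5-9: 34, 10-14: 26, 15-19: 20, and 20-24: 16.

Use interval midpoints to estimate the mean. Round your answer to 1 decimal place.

10.6

Midpoints: 2, 7, 12, 17, 22
Σfm = 26×2 + 34×7 + 26×12 + 20×17 + 16×22 = 1294
n = Σf = 122
Mean = 1294 / 122 = 10.6066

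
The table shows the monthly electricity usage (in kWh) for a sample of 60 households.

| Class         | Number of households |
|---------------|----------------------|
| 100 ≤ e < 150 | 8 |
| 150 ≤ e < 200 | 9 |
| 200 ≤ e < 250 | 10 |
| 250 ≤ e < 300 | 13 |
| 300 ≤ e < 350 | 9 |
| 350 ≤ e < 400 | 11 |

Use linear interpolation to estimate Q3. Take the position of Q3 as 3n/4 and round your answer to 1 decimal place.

327.8

Cumulative frequencies: 8, 17, 27, 40, 49, 60
n = 60; position = 3n/4 = 45.
This falls in the class 300 ≤ e < 350: L = 300, F = 40, f = 9, h = 50.
Upper quartile ≈ 300 + ((45 − 40) / 9) × 50 = 327.7778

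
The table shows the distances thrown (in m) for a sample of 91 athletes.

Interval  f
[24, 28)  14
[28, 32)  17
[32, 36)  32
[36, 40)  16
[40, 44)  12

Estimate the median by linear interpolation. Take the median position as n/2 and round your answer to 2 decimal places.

33.81

Cumulative frequencies: 14, 31, 63, 79, 91
n = 91; position = n/2 = 45.5.
This falls in the class [32, 36): L = 32, F = 31, f = 32, h = 4.
Median ≈ 32 + ((45.5 − 31) / 32) × 4 = 33.8125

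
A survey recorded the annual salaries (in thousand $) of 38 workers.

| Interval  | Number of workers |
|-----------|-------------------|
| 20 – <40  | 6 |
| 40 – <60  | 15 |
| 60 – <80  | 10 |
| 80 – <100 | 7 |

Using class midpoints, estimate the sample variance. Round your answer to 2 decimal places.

383.50

Midpoints: 30, 50, 70, 90
n = 38, Σfm = 2260, mean = 59.4737
Σfm² = 148600
Σf(m − x̄)² = Σfm² − (Σfm)²/n = 148600 − 2260²/38 = 14189.4737
Sample variance = 14189.4737 / 37 = 383.4993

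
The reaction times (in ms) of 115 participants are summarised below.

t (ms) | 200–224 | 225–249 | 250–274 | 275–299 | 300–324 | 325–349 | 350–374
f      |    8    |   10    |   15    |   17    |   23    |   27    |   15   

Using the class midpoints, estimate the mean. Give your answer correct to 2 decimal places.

Midpoints: 212, 237, 262, 287, 312, 337, 362
Σfm = 8×212 + 10×237 + 15×262 + 17×287 + 23×312 + 27×337 + 15×362 = 34580
n = Σf = 115
Mean = 34580 / 115 = 300.6957

300.70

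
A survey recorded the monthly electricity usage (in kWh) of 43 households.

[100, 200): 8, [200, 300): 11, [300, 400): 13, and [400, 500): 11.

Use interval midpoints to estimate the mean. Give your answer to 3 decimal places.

312.791

Midpoints: 150, 250, 350, 450
Σfm = 8×150 + 11×250 + 13×350 + 11×450 = 13450
n = Σf = 43
Mean = 13450 / 43 = 312.7907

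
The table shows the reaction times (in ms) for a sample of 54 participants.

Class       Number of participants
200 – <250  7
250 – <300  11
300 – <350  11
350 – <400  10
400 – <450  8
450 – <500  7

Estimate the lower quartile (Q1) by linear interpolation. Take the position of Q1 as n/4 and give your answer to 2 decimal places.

Cumulative frequencies: 7, 18, 29, 39, 47, 54
n = 54; position = n/4 = 13.5.
This falls in the class 250 – <300: L = 250, F = 7, f = 11, h = 50.
Lower quartile ≈ 250 + ((13.5 − 7) / 11) × 50 = 279.5455

279.55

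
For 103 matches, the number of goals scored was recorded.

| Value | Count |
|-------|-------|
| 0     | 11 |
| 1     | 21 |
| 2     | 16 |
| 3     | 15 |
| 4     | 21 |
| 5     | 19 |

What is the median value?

Cumulative frequencies: 11, 32, 48, 63, 84, 103
n = 103, so the median is the value in position (n+1)/2 = 52.
Position 52 falls at value 3.

3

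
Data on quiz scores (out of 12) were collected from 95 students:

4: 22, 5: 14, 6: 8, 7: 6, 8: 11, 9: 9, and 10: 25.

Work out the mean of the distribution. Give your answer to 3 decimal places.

Values: 4, 5, 6, 7, 8, 9, 10
Σfx = 22×4 + 14×5 + 8×6 + 6×7 + 11×8 + 9×9 + 25×10 = 667
n = Σf = 95
Mean = 667 / 95 = 7.0211

7.021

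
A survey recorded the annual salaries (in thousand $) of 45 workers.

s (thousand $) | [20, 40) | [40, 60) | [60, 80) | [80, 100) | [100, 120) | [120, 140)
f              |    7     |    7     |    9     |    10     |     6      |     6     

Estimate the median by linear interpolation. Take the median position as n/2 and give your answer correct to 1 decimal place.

Cumulative frequencies: 7, 14, 23, 33, 39, 45
n = 45; position = n/2 = 22.5.
This falls in the class [60, 80): L = 60, F = 14, f = 9, h = 20.
Median ≈ 60 + ((22.5 − 14) / 9) × 20 = 78.8889

78.9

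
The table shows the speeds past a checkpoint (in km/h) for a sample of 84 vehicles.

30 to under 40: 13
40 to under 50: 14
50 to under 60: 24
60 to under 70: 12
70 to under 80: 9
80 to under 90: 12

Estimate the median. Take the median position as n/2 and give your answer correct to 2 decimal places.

Cumulative frequencies: 13, 27, 51, 63, 72, 84
n = 84; position = n/2 = 42.
This falls in the class 50 to under 60: L = 50, F = 27, f = 24, h = 10.
Median ≈ 50 + ((42 − 27) / 24) × 10 = 56.2500

56.25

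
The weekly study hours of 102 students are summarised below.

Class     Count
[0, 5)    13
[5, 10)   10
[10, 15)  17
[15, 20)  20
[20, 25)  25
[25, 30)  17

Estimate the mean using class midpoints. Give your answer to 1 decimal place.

16.7

Midpoints: 2.5, 7.5, 12.5, 17.5, 22.5, 27.5
Σfm = 13×2.5 + 10×7.5 + 17×12.5 + 20×17.5 + 25×22.5 + 17×27.5 = 1700
n = Σf = 102
Mean = 1700 / 102 = 16.6667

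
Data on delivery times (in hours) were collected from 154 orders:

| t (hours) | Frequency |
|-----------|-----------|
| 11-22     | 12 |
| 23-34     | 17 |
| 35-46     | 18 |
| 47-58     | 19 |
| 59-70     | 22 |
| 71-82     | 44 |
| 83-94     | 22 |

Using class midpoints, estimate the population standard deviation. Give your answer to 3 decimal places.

22.465

Midpoints: 16.5, 28.5, 40.5, 52.5, 64.5, 76.5, 88.5
n = 154, Σfm = 9141, mean = 59.3571
Σfm² = 620302.5
Σf(m − x̄)² = Σfm² − (Σfm)²/n = 620302.5 − 9141²/154 = 77718.8571
Population variance = 77718.8571 / 154 = 504.6679
Standard deviation = √504.6679 = 22.4648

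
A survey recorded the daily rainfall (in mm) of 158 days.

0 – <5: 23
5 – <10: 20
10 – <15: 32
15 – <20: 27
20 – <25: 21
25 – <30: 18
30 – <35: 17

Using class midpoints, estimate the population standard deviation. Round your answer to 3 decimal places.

9.397

Midpoints: 2.5, 7.5, 12.5, 17.5, 22.5, 27.5, 32.5
n = 158, Σfm = 2600, mean = 16.4557
Σfm² = 56737.5
Σf(m − x̄)² = Σfm² − (Σfm)²/n = 56737.5 − 2600²/158 = 13952.6899
Population variance = 13952.6899 / 158 = 88.3082
Standard deviation = √88.3082 = 9.3972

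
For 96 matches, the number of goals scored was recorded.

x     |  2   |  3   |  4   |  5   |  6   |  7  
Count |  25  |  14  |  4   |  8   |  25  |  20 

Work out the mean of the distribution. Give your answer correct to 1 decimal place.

Values: 2, 3, 4, 5, 6, 7
Σfx = 25×2 + 14×3 + 4×4 + 8×5 + 25×6 + 20×7 = 438
n = Σf = 96
Mean = 438 / 96 = 4.5625

4.6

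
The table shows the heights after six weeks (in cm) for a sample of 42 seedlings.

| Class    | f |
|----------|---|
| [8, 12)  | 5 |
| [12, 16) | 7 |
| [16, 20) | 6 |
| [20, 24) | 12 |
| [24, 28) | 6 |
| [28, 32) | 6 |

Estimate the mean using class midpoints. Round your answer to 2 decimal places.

Midpoints: 10, 14, 18, 22, 26, 30
Σfm = 5×10 + 7×14 + 6×18 + 12×22 + 6×26 + 6×30 = 856
n = Σf = 42
Mean = 856 / 42 = 20.3810

20.38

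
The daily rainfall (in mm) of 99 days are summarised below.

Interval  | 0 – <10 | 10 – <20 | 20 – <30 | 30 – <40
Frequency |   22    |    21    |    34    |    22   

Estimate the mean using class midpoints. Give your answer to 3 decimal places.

20.657

Midpoints: 5, 15, 25, 35
Σfm = 22×5 + 21×15 + 34×25 + 22×35 = 2045
n = Σf = 99
Mean = 2045 / 99 = 20.6566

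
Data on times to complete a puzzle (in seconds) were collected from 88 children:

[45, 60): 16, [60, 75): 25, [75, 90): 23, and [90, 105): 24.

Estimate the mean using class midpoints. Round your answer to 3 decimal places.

76.875

Midpoints: 52.5, 67.5, 82.5, 97.5
Σfm = 16×52.5 + 25×67.5 + 23×82.5 + 24×97.5 = 6765
n = Σf = 88
Mean = 6765 / 88 = 76.8750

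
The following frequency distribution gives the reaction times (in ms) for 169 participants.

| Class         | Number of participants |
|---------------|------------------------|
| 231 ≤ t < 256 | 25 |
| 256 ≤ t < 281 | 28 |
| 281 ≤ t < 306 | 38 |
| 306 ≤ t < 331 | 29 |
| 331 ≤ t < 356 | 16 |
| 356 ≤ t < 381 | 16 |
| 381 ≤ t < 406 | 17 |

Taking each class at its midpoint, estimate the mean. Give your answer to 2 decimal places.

Midpoints: 243.5, 268.5, 293.5, 318.5, 343.5, 368.5, 393.5
Σfm = 25×243.5 + 28×268.5 + 38×293.5 + 29×318.5 + 16×343.5 + 16×368.5 + 17×393.5 = 52076.5
n = Σf = 169
Mean = 52076.5 / 169 = 308.1450

308.14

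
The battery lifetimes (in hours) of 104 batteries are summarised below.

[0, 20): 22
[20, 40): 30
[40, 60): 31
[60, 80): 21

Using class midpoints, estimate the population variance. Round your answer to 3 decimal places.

430.732

Midpoints: 10, 30, 50, 70
n = 104, Σfm = 4140, mean = 39.8077
Σfm² = 209600
Σf(m − x̄)² = Σfm² − (Σfm)²/n = 209600 − 4140²/104 = 44796.1538
Population variance = 44796.1538 / 104 = 430.7322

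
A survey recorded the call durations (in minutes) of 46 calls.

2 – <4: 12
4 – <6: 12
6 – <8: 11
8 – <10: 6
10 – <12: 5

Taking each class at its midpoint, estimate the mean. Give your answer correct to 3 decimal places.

6.130

Midpoints: 3, 5, 7, 9, 11
Σfm = 12×3 + 12×5 + 11×7 + 6×9 + 5×11 = 282
n = Σf = 46
Mean = 282 / 46 = 6.1304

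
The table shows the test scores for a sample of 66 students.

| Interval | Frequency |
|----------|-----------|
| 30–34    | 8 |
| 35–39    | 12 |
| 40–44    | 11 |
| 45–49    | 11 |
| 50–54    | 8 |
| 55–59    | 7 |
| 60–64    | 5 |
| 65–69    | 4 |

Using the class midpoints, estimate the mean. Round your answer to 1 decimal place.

46.5

Midpoints: 32, 37, 42, 47, 52, 57, 62, 67
Σfm = 8×32 + 12×37 + 11×42 + 11×47 + 8×52 + 7×57 + 5×62 + 4×67 = 3072
n = Σf = 66
Mean = 3072 / 66 = 46.5455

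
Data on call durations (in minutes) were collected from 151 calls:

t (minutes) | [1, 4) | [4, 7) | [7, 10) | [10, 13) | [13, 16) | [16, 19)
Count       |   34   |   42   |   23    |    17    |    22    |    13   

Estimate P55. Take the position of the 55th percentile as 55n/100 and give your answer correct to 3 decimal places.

Cumulative frequencies: 34, 76, 99, 116, 138, 151
n = 151; position = 55n/100 = 83.05.
This falls in the class [7, 10): L = 7, F = 76, f = 23, h = 3.
55th percentile ≈ 7 + ((83.05 − 76) / 23) × 3 = 7.9196

7.920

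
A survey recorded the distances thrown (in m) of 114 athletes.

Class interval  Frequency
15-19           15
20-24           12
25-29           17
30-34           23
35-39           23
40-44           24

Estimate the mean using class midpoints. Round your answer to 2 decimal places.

31.34

Midpoints: 17, 22, 27, 32, 37, 42
Σfm = 15×17 + 12×22 + 17×27 + 23×32 + 23×37 + 24×42 = 3573
n = Σf = 114
Mean = 3573 / 114 = 31.3421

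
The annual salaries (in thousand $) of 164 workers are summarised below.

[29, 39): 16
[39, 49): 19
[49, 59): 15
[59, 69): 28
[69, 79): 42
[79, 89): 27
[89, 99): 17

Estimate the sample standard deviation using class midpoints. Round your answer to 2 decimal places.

17.95

Midpoints: 34, 44, 54, 64, 74, 84, 94
n = 164, Σfm = 10956, mean = 66.8049
Σfm² = 784424
Σf(m − x̄)² = Σfm² − (Σfm)²/n = 784424 − 10956²/164 = 52509.7561
Sample variance = 52509.7561 / 163 = 322.1457
Standard deviation = √322.1457 = 17.9484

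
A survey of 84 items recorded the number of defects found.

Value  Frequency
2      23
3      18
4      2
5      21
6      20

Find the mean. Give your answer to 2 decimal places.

Values: 2, 3, 4, 5, 6
Σfx = 23×2 + 18×3 + 2×4 + 21×5 + 20×6 = 333
n = Σf = 84
Mean = 333 / 84 = 3.9643

3.96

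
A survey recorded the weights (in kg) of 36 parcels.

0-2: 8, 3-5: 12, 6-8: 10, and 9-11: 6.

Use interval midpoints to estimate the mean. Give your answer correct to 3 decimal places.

Midpoints: 1, 4, 7, 10
Σfm = 8×1 + 12×4 + 10×7 + 6×10 = 186
n = Σf = 36
Mean = 186 / 36 = 5.1667

5.167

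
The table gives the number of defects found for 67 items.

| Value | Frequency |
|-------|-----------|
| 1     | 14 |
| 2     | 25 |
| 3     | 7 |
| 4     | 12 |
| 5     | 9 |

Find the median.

Cumulative frequencies: 14, 39, 46, 58, 67
n = 67, so the median is the value in position (n+1)/2 = 34.
Position 34 falls at value 2.

2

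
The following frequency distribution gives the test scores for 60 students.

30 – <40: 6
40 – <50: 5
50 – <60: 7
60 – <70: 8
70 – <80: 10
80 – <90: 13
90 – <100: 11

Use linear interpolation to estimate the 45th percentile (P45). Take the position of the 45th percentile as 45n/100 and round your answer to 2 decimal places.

Cumulative frequencies: 6, 11, 18, 26, 36, 49, 60
n = 60; position = 45n/100 = 27.
This falls in the class 70 – <80: L = 70, F = 26, f = 10, h = 10.
45th percentile ≈ 70 + ((27 − 26) / 10) × 10 = 71.0000

71.00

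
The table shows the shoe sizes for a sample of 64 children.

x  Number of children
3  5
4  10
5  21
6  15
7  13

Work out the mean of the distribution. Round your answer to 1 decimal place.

Values: 3, 4, 5, 6, 7
Σfx = 5×3 + 10×4 + 21×5 + 15×6 + 13×7 = 341
n = Σf = 64
Mean = 341 / 64 = 5.3281

5.3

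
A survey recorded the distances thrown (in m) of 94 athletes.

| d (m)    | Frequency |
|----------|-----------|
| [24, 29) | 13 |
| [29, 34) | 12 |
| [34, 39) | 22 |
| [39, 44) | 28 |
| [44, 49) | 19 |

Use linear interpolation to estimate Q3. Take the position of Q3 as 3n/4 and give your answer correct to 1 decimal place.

Cumulative frequencies: 13, 25, 47, 75, 94
n = 94; position = 3n/4 = 70.5.
This falls in the class [39, 44): L = 39, F = 47, f = 28, h = 5.
Upper quartile ≈ 39 + ((70.5 − 47) / 28) × 5 = 43.1964

43.2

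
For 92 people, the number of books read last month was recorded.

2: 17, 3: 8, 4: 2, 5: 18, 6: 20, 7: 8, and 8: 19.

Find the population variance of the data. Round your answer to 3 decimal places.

Values: 2, 3, 4, 5, 6, 7, 8
n = 92, Σfx = 484, mean = 5.2609
Σfx² = 2950
Σf(x − x̄)² = Σfx² − (Σfx)²/n = 2950 − 484²/92 = 403.7391
Population variance = 403.7391 / 92 = 4.3885

4.388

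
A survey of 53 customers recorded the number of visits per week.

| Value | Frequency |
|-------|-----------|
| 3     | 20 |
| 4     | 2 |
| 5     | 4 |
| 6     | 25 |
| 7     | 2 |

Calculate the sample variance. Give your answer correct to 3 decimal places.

2.150

Values: 3, 4, 5, 6, 7
n = 53, Σfx = 252, mean = 4.7547
Σfx² = 1310
Σf(x − x̄)² = Σfx² − (Σfx)²/n = 1310 − 252²/53 = 111.8113
Sample variance = 111.8113 / 52 = 2.1502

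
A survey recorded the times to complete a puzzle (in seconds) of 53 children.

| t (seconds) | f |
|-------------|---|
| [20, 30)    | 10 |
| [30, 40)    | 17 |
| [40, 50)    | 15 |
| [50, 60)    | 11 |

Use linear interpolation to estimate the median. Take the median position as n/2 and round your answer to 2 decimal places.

Cumulative frequencies: 10, 27, 42, 53
n = 53; position = n/2 = 26.5.
This falls in the class [30, 40): L = 30, F = 10, f = 17, h = 10.
Median ≈ 30 + ((26.5 − 10) / 17) × 10 = 39.7059

39.71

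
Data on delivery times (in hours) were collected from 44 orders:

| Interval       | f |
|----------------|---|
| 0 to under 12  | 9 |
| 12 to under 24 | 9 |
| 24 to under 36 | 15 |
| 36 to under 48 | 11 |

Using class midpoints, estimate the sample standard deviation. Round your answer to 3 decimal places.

12.963

Midpoints: 6, 18, 30, 42
n = 44, Σfm = 1128, mean = 25.6364
Σfm² = 36144
Σf(m − x̄)² = Σfm² − (Σfm)²/n = 36144 − 1128²/44 = 7226.1818
Sample variance = 7226.1818 / 43 = 168.0507
Standard deviation = √168.0507 = 12.9634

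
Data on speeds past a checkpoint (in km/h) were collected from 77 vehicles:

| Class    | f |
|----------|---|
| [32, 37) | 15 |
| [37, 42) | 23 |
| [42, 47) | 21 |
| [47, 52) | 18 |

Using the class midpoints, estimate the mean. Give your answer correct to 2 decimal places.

42.23

Midpoints: 34.5, 39.5, 44.5, 49.5
Σfm = 15×34.5 + 23×39.5 + 21×44.5 + 18×49.5 = 3251.5
n = Σf = 77
Mean = 3251.5 / 77 = 42.2273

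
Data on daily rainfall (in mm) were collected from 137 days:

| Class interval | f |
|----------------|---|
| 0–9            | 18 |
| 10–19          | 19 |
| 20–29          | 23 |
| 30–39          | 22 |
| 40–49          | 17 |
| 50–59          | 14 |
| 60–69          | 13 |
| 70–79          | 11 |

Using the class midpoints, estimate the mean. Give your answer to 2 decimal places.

Midpoints: 4.5, 14.5, 24.5, 34.5, 44.5, 54.5, 64.5, 74.5
Σfm = 18×4.5 + 19×14.5 + 23×24.5 + 22×34.5 + 17×44.5 + 14×54.5 + 13×64.5 + 11×74.5 = 4856.5
n = Σf = 137
Mean = 4856.5 / 137 = 35.4489

35.45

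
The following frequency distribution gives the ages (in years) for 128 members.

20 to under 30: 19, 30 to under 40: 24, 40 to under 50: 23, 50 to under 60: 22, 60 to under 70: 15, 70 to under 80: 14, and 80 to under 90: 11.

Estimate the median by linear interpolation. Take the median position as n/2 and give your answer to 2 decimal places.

Cumulative frequencies: 19, 43, 66, 88, 103, 117, 128
n = 128; position = n/2 = 64.
This falls in the class 40 to under 50: L = 40, F = 43, f = 23, h = 10.
Median ≈ 40 + ((64 − 43) / 23) × 10 = 49.1304

49.13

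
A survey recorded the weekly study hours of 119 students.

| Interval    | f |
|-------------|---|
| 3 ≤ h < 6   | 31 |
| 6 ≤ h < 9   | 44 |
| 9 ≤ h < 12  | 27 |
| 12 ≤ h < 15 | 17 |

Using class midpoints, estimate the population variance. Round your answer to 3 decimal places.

Midpoints: 4.5, 7.5, 10.5, 13.5
n = 119, Σfm = 982.5, mean = 8.2563
Σfm² = 9177.75
Σf(m − x̄)² = Σfm² − (Σfm)²/n = 9177.75 − 982.5²/119 = 1065.9328
Population variance = 1065.9328 / 119 = 8.9574

8.957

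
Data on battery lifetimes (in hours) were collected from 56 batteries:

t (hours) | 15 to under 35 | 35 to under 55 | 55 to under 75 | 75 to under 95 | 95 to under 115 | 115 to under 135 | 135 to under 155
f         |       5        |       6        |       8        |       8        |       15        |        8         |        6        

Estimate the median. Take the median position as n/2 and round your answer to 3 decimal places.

96.333

Cumulative frequencies: 5, 11, 19, 27, 42, 50, 56
n = 56; position = n/2 = 28.
This falls in the class 95 to under 115: L = 95, F = 27, f = 15, h = 20.
Median ≈ 95 + ((28 − 27) / 15) × 20 = 96.3333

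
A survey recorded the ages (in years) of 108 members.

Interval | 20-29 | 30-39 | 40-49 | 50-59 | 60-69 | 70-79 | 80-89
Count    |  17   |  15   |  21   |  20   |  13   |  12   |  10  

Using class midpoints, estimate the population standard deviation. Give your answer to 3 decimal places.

Midpoints: 24.5, 34.5, 44.5, 54.5, 64.5, 74.5, 84.5
n = 108, Σfm = 5536, mean = 51.2593
Σfm² = 321137
Σf(m − x̄)² = Σfm² − (Σfm)²/n = 321137 − 5536²/108 = 37365.7407
Population variance = 37365.7407 / 108 = 345.9791
Standard deviation = √345.9791 = 18.6005

18.601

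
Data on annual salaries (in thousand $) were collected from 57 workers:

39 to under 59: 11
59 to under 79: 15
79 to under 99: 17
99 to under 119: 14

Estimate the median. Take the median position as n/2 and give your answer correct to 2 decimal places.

Cumulative frequencies: 11, 26, 43, 57
n = 57; position = n/2 = 28.5.
This falls in the class 79 to under 99: L = 79, F = 26, f = 17, h = 20.
Median ≈ 79 + ((28.5 − 26) / 17) × 20 = 81.9412

81.94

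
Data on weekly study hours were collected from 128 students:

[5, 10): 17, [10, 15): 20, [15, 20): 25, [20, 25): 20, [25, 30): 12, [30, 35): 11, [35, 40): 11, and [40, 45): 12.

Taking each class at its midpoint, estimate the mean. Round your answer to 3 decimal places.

Midpoints: 7.5, 12.5, 17.5, 22.5, 27.5, 32.5, 37.5, 42.5
Σfm = 17×7.5 + 20×12.5 + 25×17.5 + 20×22.5 + 12×27.5 + 11×32.5 + 11×37.5 + 12×42.5 = 2875
n = Σf = 128
Mean = 2875 / 128 = 22.4609

22.461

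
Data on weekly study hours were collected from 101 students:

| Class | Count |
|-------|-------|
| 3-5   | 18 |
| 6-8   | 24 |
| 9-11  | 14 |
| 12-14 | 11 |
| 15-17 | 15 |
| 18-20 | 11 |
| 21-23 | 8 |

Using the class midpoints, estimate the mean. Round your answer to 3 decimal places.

Midpoints: 4, 7, 10, 13, 16, 19, 22
Σfm = 18×4 + 24×7 + 14×10 + 11×13 + 15×16 + 11×19 + 8×22 = 1148
n = Σf = 101
Mean = 1148 / 101 = 11.3663

11.366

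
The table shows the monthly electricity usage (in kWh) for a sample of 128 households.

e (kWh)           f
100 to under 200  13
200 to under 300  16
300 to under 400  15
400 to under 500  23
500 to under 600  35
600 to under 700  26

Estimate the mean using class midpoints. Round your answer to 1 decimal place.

Midpoints: 150, 250, 350, 450, 550, 650
Σfm = 13×150 + 16×250 + 15×350 + 23×450 + 35×550 + 26×650 = 57700
n = Σf = 128
Mean = 57700 / 128 = 450.7812

450.8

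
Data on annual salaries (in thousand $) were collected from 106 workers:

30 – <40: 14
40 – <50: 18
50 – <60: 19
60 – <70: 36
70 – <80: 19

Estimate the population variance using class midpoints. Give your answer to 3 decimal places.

Midpoints: 35, 45, 55, 65, 75
n = 106, Σfm = 6110, mean = 57.6415
Σfm² = 370050
Σf(m − x̄)² = Σfm² − (Σfm)²/n = 370050 − 6110²/106 = 17860.3774
Population variance = 17860.3774 / 106 = 168.4941

168.494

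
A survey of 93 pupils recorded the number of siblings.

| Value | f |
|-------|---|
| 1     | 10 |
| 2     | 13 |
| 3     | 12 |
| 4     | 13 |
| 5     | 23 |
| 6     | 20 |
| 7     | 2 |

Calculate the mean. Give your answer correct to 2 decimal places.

4.01

Values: 1, 2, 3, 4, 5, 6, 7
Σfx = 10×1 + 13×2 + 12×3 + 13×4 + 23×5 + 20×6 + 2×7 = 373
n = Σf = 93
Mean = 373 / 93 = 4.0108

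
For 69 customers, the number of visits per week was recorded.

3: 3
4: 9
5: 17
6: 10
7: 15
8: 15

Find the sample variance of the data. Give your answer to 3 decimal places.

2.279

Values: 3, 4, 5, 6, 7, 8
n = 69, Σfx = 415, mean = 6.0145
Σfx² = 2651
Σf(x − x̄)² = Σfx² − (Σfx)²/n = 2651 − 415²/69 = 154.9855
Sample variance = 154.9855 / 68 = 2.2792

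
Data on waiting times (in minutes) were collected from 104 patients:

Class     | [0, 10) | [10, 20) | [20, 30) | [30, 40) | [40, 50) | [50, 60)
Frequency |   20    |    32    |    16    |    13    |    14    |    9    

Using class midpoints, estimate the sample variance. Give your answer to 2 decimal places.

Midpoints: 5, 15, 25, 35, 45, 55
n = 104, Σfm = 2560, mean = 24.6154
Σfm² = 89200
Σf(m − x̄)² = Σfm² − (Σfm)²/n = 89200 − 2560²/104 = 26184.6154
Sample variance = 26184.6154 / 103 = 254.2196

254.22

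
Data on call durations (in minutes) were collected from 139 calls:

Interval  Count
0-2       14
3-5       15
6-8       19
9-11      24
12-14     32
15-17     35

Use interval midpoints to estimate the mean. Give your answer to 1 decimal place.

Midpoints: 1, 4, 7, 10, 13, 16
Σfm = 14×1 + 15×4 + 19×7 + 24×10 + 32×13 + 35×16 = 1423
n = Σf = 139
Mean = 1423 / 139 = 10.2374

10.2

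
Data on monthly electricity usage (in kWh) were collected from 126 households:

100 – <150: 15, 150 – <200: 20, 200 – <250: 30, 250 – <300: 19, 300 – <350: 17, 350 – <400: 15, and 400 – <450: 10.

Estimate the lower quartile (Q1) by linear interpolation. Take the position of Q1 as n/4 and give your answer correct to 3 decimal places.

191.250

Cumulative frequencies: 15, 35, 65, 84, 101, 116, 126
n = 126; position = n/4 = 31.5.
This falls in the class 150 – <200: L = 150, F = 15, f = 20, h = 50.
Lower quartile ≈ 150 + ((31.5 − 15) / 20) × 50 = 191.2500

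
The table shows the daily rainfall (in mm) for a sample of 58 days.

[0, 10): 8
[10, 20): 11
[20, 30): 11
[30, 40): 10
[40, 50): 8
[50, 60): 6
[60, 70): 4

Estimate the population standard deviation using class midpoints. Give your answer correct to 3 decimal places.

Midpoints: 5, 15, 25, 35, 45, 55, 65
n = 58, Σfm = 1780, mean = 30.6897
Σfm² = 73050
Σf(m − x̄)² = Σfm² − (Σfm)²/n = 73050 − 1780²/58 = 18422.4138
Population variance = 18422.4138 / 58 = 317.6278
Standard deviation = √317.6278 = 17.8221

17.822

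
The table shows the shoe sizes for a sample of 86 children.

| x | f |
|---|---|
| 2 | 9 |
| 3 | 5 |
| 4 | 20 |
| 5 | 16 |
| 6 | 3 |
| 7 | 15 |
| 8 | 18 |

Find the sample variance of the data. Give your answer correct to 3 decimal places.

3.947

Values: 2, 3, 4, 5, 6, 7, 8
n = 86, Σfx = 460, mean = 5.3488
Σfx² = 2796
Σf(x − x̄)² = Σfx² − (Σfx)²/n = 2796 − 460²/86 = 335.5349
Sample variance = 335.5349 / 85 = 3.9475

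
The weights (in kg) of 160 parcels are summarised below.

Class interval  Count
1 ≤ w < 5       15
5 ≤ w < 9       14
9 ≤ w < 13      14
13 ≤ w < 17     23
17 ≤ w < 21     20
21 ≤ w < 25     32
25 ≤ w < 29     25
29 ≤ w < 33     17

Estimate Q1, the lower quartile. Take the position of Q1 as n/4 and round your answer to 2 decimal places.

Cumulative frequencies: 15, 29, 43, 66, 86, 118, 143, 160
n = 160; position = n/4 = 40.
This falls in the class 9 ≤ w < 13: L = 9, F = 29, f = 14, h = 4.
Lower quartile ≈ 9 + ((40 − 29) / 14) × 4 = 12.1429

12.14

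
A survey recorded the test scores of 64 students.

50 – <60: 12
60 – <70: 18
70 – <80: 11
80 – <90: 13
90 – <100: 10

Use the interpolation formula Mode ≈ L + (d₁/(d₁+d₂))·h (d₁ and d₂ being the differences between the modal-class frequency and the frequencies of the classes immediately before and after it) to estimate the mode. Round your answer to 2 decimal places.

Modal class: 60 – <70 (highest frequency 18).
d₁ = 18 − 12 = 6, d₂ = 18 − 11 = 7
Mode ≈ 60 + (6/(6+7)) × 10 = 60 + 4.6154 = 64.6154

64.62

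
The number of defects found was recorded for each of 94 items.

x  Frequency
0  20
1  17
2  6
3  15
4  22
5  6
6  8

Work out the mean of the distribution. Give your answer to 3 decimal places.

2.553

Values: 0, 1, 2, 3, 4, 5, 6
Σfx = 20×0 + 17×1 + 6×2 + 15×3 + 22×4 + 6×5 + 8×6 = 240
n = Σf = 94
Mean = 240 / 94 = 2.5532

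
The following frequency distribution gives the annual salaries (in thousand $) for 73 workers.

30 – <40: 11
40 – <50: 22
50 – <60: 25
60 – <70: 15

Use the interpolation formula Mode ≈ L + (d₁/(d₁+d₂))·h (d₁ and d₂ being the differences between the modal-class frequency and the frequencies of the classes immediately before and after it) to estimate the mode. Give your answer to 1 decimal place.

Modal class: 50 – <60 (highest frequency 25).
d₁ = 25 − 22 = 3, d₂ = 25 − 15 = 10
Mode ≈ 50 + (3/(3+10)) × 10 = 50 + 2.3077 = 52.3077

52.3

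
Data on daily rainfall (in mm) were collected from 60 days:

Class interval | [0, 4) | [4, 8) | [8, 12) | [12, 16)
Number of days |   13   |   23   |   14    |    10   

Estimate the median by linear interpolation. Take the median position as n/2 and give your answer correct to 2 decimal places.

Cumulative frequencies: 13, 36, 50, 60
n = 60; position = n/2 = 30.
This falls in the class [4, 8): L = 4, F = 13, f = 23, h = 4.
Median ≈ 4 + ((30 − 13) / 23) × 4 = 6.9565

6.96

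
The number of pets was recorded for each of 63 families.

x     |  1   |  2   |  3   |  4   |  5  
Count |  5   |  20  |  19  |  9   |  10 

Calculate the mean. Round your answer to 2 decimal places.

2.98

Values: 1, 2, 3, 4, 5
Σfx = 5×1 + 20×2 + 19×3 + 9×4 + 10×5 = 188
n = Σf = 63
Mean = 188 / 63 = 2.9841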